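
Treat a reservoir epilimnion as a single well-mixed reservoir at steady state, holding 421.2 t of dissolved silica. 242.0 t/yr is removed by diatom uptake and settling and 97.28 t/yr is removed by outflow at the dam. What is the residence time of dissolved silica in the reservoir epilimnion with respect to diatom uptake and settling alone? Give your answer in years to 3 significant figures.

1.74 yr

Residence time with respect to a single sink: τ = M / F_sink.
τ = 421.2 / 242.0 = 1.740 yr.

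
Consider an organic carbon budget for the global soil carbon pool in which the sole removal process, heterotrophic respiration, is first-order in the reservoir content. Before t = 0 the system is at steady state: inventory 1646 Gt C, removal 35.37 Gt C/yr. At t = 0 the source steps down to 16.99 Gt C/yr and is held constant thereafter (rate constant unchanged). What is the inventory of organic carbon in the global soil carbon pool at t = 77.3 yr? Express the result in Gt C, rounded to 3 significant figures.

Residence time τ = M₀/F₀ = 46.54 yr. The eventual steady state is M_∞ = M₀·(F₁/F₀) = 1646 × 16.99/35.37 = 790.66 Gt C.
The anomaly ΔM(t) = M(t) − M_∞ decays as ΔM₀·e^(−t/τ) with ΔM₀ = 1646 − 790.66 = 855.3 Gt C.
At t = 77.3 yr, e^(−t/τ) = e^(−1.661) = 0.1899, so ΔM = 162.5 Gt C and M = 790.66 + 162.5 = 953.12 Gt C.

953 Gt C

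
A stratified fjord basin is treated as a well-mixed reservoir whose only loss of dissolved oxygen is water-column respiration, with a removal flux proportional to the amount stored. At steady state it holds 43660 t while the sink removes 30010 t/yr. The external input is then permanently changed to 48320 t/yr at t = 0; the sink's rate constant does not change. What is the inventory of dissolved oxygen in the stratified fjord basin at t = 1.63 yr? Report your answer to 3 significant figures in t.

The sink rate constant is k = F₀/M₀ = 30010/43660 = 0.6874 yr⁻¹.
Solving dM/dt = F₁ − kM with M(0) = M₀ gives M(t) = F₁/k + (M₀ − F₁/k)·e^(−kt).
F₁/k = 48320/0.6874 = 70298 t; kt = 0.6874 × 1.63 = 1.120, e^(−kt) = 0.3262.
M(1.63) = 70298 + (43660 − 70298) × 0.3262 = 70298 − 8688 = 61610 t.

61600 t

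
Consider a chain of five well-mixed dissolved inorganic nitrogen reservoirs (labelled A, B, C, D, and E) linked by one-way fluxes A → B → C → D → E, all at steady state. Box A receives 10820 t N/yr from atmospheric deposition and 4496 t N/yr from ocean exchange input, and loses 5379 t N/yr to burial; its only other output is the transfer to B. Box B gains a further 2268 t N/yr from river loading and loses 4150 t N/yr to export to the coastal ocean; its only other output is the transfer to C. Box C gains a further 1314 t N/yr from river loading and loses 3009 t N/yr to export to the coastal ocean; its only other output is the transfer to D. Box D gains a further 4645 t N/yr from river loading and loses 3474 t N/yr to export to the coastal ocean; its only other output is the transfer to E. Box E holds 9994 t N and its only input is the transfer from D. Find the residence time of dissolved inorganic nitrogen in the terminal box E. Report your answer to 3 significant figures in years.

Box A: F(A→B) = (10820 + 4496) − 5379 = 9937.0 t N/yr.
Box B: F(B→C) = (9937.0 + 2268) − 4150 = 8055.0 t N/yr.
Box C: F(C→D) = (8055.0 + 1314) − 3009 = 6360.0 t N/yr.
Box D: F(D→E) = (6360.0 + 4645) − 3474 = 7531.0 t N/yr.
Box E throughput = its input = 7531.0 t N/yr; τ = 9994 / 7531.0 = 1.327 yr.

1.33 yr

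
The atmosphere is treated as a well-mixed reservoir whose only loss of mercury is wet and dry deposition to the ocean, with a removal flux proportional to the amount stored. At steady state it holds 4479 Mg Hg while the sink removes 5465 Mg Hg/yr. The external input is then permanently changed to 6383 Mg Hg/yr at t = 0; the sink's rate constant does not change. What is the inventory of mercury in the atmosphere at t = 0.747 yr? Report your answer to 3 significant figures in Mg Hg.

Residence time τ = M₀/F₀ = 0.8196 yr. The eventual steady state is M_∞ = M₀·(F₁/F₀) = 4479 × 6383/5465 = 5231.4 Mg Hg.
The anomaly ΔM(t) = M(t) − M_∞ decays as ΔM₀·e^(−t/τ) with ΔM₀ = 4479 − 5231.4 = −752.4 Mg Hg.
At t = 0.747 yr, e^(−t/τ) = e^(−0.9114) = 0.4019, so ΔM = −302.4 Mg Hg and M = 5231.4 − 302.4 = 4929.0 Mg Hg.

4930 Mg Hg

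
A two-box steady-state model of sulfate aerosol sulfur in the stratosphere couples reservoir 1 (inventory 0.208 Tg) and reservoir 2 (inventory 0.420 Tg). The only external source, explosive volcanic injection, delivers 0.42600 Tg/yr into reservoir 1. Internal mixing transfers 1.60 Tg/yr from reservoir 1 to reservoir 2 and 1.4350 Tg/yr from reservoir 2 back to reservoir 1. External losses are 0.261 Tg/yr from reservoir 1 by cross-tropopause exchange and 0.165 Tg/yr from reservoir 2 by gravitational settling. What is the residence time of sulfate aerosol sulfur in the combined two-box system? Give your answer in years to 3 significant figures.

For the system as a whole, the A↔B exchange is internal and contributes nothing to the throughput; only the external sinks remove mass.
M_total = 0.208 + 0.420 = 0.62800 Tg.
ΣF_external_out = 0.261 + 0.165 = 0.42600 Tg/yr.
τ = M_total / ΣF_ext = 0.62800 / 0.42600 = 1.474 yr.

1.47 yr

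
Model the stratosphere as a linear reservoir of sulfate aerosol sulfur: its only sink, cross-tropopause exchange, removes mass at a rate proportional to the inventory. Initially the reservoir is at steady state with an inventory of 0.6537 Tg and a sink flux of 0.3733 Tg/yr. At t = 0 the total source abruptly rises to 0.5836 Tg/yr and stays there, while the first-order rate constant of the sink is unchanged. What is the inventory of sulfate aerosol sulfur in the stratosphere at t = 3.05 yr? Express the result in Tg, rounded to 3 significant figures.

0.957 Tg

The sink rate constant is k = F₀/M₀ = 0.3733/0.6537 = 0.5711 yr⁻¹.
Solving dM/dt = F₁ − kM with M(0) = M₀ gives M(t) = F₁/k + (M₀ − F₁/k)·e^(−kt).
F₁/k = 0.5836/0.5711 = 1.0220 Tg; kt = 0.5711 × 3.05 = 1.742, e^(−kt) = 0.1752.
M(3.05) = 1.0220 + (0.6537 − 1.0220) × 0.1752 = 1.0220 − 0.06453 = 0.95744 Tg.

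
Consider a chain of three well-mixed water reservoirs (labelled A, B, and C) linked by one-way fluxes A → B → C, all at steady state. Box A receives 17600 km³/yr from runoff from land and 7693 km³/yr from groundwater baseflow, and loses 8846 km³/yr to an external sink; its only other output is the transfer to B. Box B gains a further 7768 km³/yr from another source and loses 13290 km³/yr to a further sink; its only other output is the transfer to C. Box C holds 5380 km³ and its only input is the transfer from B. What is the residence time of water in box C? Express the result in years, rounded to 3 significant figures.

0.492 yr

Box A: F(A→B) = (17600 + 7693) − 8846 = 16447 km³/yr.
Box B: F(B→C) = (16447 + 7768) − 13290 = 10925 km³/yr.
Box C throughput = its input = 10925 km³/yr; τ = 5380 / 10925 = 0.4924 yr.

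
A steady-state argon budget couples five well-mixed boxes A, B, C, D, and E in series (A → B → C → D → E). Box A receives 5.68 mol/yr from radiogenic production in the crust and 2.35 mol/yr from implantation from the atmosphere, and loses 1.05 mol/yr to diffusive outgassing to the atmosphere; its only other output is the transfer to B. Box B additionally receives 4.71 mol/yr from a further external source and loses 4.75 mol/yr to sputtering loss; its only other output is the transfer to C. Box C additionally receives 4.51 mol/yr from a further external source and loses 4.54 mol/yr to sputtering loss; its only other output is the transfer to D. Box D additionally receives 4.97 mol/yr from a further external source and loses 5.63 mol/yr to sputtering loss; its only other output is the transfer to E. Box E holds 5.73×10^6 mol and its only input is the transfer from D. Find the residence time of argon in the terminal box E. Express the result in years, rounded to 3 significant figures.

917000 yr

Box A: F(A→B) = (5.68 + 2.35) − 1.05 = 6.9800 mol/yr.
Box B: F(B→C) = (6.9800 + 4.71) − 4.75 = 6.9400 mol/yr.
Box C: F(C→D) = (6.9400 + 4.51) − 4.54 = 6.9100 mol/yr.
Box D: F(D→E) = (6.9100 + 4.97) − 5.63 = 6.2500 mol/yr.
Box E throughput = its input = 6.2500 mol/yr; τ = 5.73×10^6 / 6.2500 = 916800 yr.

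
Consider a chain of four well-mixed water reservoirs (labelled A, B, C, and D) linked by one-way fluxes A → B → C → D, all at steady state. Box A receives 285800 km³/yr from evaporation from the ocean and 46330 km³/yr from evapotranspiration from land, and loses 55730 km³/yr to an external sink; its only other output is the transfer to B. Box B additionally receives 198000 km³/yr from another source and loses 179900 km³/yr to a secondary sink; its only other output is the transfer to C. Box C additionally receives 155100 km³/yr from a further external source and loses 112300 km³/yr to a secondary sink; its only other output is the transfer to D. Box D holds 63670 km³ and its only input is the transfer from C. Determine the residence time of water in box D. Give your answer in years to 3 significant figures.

Box A: F(A→B) = (285800 + 46330) − 55730 = 276400 km³/yr.
Box B: F(B→C) = (276400 + 198000) − 179900 = 294500 km³/yr.
Box C: F(C→D) = (294500 + 155100) − 112300 = 337300 km³/yr.
Box D throughput = its input = 337300 km³/yr; τ = 63670 / 337300 = 0.1888 yr.

0.189 yr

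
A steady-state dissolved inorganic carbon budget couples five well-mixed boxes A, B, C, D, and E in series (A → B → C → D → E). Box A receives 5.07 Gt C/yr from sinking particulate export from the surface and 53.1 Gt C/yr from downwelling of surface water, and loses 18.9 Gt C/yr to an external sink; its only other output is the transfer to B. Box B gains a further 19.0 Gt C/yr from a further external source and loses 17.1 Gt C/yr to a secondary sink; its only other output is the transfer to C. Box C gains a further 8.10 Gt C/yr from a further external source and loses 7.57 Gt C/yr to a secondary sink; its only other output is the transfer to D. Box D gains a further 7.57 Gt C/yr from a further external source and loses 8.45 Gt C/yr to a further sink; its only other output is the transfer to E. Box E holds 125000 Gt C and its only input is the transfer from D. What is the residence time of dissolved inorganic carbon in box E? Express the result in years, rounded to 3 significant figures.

3060 yr

Box A: F(A→B) = (5.07 + 53.1) − 18.9 = 39.270 Gt C/yr.
Box B: F(B→C) = (39.270 + 19.0) − 17.1 = 41.170 Gt C/yr.
Box C: F(C→D) = (41.170 + 8.10) − 7.57 = 41.700 Gt C/yr.
Box D: F(D→E) = (41.700 + 7.57) − 8.45 = 40.820 Gt C/yr.
Box E throughput = its input = 40.820 Gt C/yr; τ = 125000 / 40.820 = 3062 yr.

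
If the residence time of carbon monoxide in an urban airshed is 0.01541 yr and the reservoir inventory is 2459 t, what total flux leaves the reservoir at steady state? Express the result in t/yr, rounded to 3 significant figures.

160000 t/yr

F = M / τ = 2459 / 0.01541 = 159600 t/yr.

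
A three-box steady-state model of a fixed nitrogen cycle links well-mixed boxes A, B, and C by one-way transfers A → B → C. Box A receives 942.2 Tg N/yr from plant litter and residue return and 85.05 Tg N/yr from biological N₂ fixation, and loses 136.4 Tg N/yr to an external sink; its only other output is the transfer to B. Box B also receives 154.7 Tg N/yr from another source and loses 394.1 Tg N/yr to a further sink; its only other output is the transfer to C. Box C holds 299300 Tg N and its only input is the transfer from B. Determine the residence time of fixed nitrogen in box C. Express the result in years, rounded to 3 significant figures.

459 yr

Box A: F(A→B) = (942.2 + 85.05) − 136.4 = 890.85 Tg N/yr.
Box B: F(B→C) = (890.85 + 154.7) − 394.1 = 651.45 Tg N/yr.
Box C throughput = its input = 651.45 Tg N/yr; τ = 299300 / 651.45 = 459.4 yr.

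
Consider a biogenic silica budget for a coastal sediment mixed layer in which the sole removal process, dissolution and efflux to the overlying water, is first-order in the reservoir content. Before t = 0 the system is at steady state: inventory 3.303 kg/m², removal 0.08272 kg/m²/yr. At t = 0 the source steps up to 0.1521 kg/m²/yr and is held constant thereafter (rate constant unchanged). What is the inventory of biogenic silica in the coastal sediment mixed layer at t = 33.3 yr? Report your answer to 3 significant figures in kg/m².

4.87 kg/m²

The sink rate constant is k = F₀/M₀ = 0.08272/3.303 = 0.02504 yr⁻¹.
Solving dM/dt = F₁ − kM with M(0) = M₀ gives M(t) = F₁/k + (M₀ − F₁/k)·e^(−kt).
F₁/k = 0.1521/0.02504 = 6.0733 kg/m²; kt = 0.02504 × 33.3 = 0.8340, e^(−kt) = 0.4343.
M(33.3) = 6.0733 + (3.303 − 6.0733) × 0.4343 = 6.0733 − 1.203 = 4.8701 kg/m².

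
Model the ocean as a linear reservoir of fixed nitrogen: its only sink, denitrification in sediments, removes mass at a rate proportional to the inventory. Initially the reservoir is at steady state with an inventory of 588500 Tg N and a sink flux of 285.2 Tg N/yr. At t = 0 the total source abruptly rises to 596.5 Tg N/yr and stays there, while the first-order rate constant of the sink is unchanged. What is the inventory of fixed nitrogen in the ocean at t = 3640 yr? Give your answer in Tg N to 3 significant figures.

1.12×10^6 Tg N

τ = M₀/F₀ = 588500/285.2 = 2063 yr; rate constant k = 1/τ.
New steady state M_∞ = F₁/k = F₁·τ = 596.5 × 2063 = 1.2309×10^6 Tg N.
M(t) = M_∞ + (M₀ − M_∞)·e^(−t/τ); t/τ = 3640/2063 = 1.764, so e^(−t/τ) = 0.1714.
M(t) = 1.2309×10^6 − 642400 × 0.1714 = 1.1208×10^6 Tg N.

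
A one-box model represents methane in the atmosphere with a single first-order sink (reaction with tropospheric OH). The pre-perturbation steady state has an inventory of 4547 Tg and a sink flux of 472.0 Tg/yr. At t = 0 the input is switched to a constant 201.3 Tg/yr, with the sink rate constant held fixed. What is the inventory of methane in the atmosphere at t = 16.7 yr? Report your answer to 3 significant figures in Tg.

τ = M₀/F₀ = 4547/472.0 = 9.633 yr; rate constant k = 1/τ.
New steady state M_∞ = F₁/k = F₁·τ = 201.3 × 9.633 = 1939.2 Tg.
M(t) = M_∞ + (M₀ − M_∞)·e^(−t/τ); t/τ = 16.7/9.633 = 1.734, so e^(−t/τ) = 0.1767.
M(t) = 1939.2 + 2608 × 0.1767 = 2399.9 Tg.

2400 Tg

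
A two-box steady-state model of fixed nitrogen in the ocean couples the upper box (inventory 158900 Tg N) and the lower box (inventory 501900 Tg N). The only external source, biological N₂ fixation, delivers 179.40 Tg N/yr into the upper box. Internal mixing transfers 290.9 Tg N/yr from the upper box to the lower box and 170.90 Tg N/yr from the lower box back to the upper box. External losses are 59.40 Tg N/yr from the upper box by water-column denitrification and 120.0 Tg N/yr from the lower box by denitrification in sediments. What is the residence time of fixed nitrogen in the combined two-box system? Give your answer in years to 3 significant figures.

3680 yr

For the system as a whole, the A↔B exchange is internal and contributes nothing to the throughput; only the external sinks remove mass.
M_total = 158900 + 501900 = 660800 Tg N.
ΣF_external_out = 59.40 + 120.0 = 179.40 Tg N/yr.
τ = M_total / ΣF_ext = 660800 / 179.40 = 3683 yr.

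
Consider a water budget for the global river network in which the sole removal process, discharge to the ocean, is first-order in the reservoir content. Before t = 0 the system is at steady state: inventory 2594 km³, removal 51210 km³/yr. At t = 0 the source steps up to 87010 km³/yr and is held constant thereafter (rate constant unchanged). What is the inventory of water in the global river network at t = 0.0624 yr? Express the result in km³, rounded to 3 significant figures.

3880 km³

The sink rate constant is k = F₀/M₀ = 51210/2594 = 19.74 yr⁻¹.
Solving dM/dt = F₁ − kM with M(0) = M₀ gives M(t) = F₁/k + (M₀ − F₁/k)·e^(−kt).
F₁/k = 87010/19.74 = 4407.4 km³; kt = 19.74 × 0.0624 = 1.232, e^(−kt) = 0.2917.
M(0.0624) = 4407.4 + (2594 − 4407.4) × 0.2917 = 4407.4 − 529.1 = 3878.4 km³.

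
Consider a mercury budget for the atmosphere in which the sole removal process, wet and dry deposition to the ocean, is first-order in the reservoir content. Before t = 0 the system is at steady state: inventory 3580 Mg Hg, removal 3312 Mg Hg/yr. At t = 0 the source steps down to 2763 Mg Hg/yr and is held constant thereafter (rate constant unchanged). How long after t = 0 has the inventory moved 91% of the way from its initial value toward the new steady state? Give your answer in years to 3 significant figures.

τ = M₀/F₀ = 3580/3312 = 1.081 yr.
The remaining gap fraction is e^(−t/τ); 91% covered ⇒ e^(−t/τ) = 0.0900.
t = −τ ln(0.0900) = 1.081 × 2.408 = 2.603 yr.

2.60 yr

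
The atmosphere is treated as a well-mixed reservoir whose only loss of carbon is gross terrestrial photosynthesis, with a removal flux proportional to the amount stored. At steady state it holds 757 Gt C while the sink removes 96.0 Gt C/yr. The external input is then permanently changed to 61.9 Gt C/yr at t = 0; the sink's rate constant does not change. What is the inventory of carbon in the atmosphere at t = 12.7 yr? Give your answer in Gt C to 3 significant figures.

The sink rate constant is k = F₀/M₀ = 96.0/757 = 0.1268 yr⁻¹.
Solving dM/dt = F₁ − kM with M(0) = M₀ gives M(t) = F₁/k + (M₀ − F₁/k)·e^(−kt).
F₁/k = 61.9/0.1268 = 488.11 Gt C; kt = 0.1268 × 12.7 = 1.611, e^(−kt) = 0.1998.
M(12.7) = 488.11 + (757 − 488.11) × 0.1998 = 488.11 + 53.72 = 541.83 Gt C.

542 Gt C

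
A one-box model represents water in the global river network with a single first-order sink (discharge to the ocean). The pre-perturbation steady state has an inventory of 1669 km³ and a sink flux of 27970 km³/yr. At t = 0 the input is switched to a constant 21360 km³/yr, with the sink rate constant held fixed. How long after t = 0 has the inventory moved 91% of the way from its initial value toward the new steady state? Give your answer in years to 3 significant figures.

0.144 yr

τ = M₀/F₀ = 1669/27970 = 0.05967 yr.
The remaining gap fraction is e^(−t/τ); 91% covered ⇒ e^(−t/τ) = 0.0900.
t = −τ ln(0.0900) = 0.05967 × 2.408 = 0.1437 yr.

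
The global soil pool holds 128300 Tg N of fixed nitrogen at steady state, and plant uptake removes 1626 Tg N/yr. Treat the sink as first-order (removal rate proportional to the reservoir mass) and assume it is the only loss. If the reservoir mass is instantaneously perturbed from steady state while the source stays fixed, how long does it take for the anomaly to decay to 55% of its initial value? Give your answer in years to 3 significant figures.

47.2 yr

For a linear reservoir the anomaly decays as exp(−t/τ) with τ = M/F = 128300/1626 = 78.91 yr.
exp(−t/τ) = 0.55 ⇒ t = −τ ln(0.55) = 78.91 × 0.5978 = 47.17 yr.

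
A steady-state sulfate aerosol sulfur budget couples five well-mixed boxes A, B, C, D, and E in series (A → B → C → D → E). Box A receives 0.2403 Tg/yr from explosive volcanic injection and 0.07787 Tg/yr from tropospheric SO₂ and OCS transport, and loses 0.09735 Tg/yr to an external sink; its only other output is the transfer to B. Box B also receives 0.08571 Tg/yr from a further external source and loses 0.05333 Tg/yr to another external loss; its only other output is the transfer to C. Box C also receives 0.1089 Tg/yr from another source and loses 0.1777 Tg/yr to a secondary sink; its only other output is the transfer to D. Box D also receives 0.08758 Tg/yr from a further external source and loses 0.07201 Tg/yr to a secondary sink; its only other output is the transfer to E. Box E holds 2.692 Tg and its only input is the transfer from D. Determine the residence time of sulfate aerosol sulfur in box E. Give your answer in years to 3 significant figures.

Box A: F(A→B) = (0.2403 + 0.07787) − 0.09735 = 0.22082 Tg/yr.
Box B: F(B→C) = (0.22082 + 0.08571) − 0.05333 = 0.25320 Tg/yr.
Box C: F(C→D) = (0.25320 + 0.1089) − 0.1777 = 0.18440 Tg/yr.
Box D: F(D→E) = (0.18440 + 0.08758) − 0.07201 = 0.19997 Tg/yr.
Box E throughput = its input = 0.19997 Tg/yr; τ = 2.692 / 0.19997 = 13.46 yr.

13.5 yr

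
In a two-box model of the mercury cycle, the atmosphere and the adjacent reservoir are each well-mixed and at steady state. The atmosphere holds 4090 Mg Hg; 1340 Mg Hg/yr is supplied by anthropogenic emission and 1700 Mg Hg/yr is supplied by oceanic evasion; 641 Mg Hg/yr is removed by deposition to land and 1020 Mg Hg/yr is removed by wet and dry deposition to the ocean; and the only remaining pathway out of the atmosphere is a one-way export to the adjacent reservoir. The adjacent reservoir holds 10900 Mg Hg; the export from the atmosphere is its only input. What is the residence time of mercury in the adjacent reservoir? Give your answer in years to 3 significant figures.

7.90 yr

Balance the atmosphere: ΣF_in = 1340 + 1700 = 3040.0 Mg Hg/yr.
Export to the adjacent reservoir = ΣF_in − (641 + 1020) = 1379.0 Mg Hg/yr.
At steady state the output of the adjacent reservoir equals its input, 1379.0 Mg Hg/yr.
τ = M / F = 10900 / 1379.0 = 7.904 yr.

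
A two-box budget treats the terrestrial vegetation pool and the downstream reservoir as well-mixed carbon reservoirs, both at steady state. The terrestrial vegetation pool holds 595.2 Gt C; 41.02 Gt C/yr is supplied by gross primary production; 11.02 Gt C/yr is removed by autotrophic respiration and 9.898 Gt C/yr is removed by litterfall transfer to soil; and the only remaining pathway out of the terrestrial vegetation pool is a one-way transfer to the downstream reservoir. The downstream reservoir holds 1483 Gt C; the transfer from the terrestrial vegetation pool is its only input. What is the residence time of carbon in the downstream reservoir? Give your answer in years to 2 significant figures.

74 yr

Balance the terrestrial vegetation pool: ΣF_in = 41.020 Gt C/yr.
Transfer to the downstream reservoir = ΣF_in − (11.02 + 9.898) = 20.102 Gt C/yr.
At steady state the output of the downstream reservoir equals its input, 20.102 Gt C/yr.
τ = M / F = 1483 / 20.102 = 73.77 yr.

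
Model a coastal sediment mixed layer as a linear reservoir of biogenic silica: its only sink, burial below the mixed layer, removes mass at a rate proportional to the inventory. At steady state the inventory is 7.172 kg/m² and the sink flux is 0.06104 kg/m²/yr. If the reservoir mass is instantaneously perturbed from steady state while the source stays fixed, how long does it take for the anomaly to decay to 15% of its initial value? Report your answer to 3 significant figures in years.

For a linear reservoir the anomaly decays as exp(−t/τ) with τ = M/F = 7.172/0.06104 = 117.5 yr.
exp(−t/τ) = 0.15 ⇒ t = −τ ln(0.15) = 117.5 × 1.897 = 222.9 yr.

223 yr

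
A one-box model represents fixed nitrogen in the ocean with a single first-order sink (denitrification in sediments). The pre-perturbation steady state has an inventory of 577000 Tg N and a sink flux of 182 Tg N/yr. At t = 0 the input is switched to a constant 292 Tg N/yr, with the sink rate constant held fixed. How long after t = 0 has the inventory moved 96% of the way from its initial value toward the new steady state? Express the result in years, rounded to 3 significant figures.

10200 yr

τ = M₀/F₀ = 577000/182 = 3170 yr.
The remaining gap fraction is e^(−t/τ); 96% covered ⇒ e^(−t/τ) = 0.0400.
t = −τ ln(0.0400) = 3170 × 3.219 = 10200 yr.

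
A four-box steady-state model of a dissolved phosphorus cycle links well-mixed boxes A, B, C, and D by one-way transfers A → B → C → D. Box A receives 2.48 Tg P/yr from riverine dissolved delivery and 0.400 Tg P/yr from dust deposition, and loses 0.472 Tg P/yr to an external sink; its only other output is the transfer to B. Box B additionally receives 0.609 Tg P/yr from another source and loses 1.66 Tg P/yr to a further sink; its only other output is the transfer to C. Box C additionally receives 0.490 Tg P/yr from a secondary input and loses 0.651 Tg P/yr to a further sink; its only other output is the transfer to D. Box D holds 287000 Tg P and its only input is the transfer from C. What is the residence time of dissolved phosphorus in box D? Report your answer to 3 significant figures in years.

240000 yr

Box A: F(A→B) = (2.48 + 0.400) − 0.472 = 2.4080 Tg P/yr.
Box B: F(B→C) = (2.4080 + 0.609) − 1.66 = 1.3570 Tg P/yr.
Box C: F(C→D) = (1.3570 + 0.490) − 0.651 = 1.1960 Tg P/yr.
Box D throughput = its input = 1.1960 Tg P/yr; τ = 287000 / 1.1960 = 240000 yr.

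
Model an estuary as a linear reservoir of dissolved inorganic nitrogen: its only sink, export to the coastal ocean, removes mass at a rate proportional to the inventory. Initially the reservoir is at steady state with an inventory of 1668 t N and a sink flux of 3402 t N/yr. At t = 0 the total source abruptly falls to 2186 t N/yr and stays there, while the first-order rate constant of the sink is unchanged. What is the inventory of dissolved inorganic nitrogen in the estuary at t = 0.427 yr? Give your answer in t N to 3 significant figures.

1320 t N

τ = M₀/F₀ = 1668/3402 = 0.4903 yr; rate constant k = 1/τ.
New steady state M_∞ = F₁/k = F₁·τ = 2186 × 0.4903 = 1071.8 t N.
M(t) = M_∞ + (M₀ − M_∞)·e^(−t/τ); t/τ = 0.427/0.4903 = 0.8709, so e^(−t/τ) = 0.4186.
M(t) = 1071.8 + 596.2 × 0.4186 = 1321.4 t N.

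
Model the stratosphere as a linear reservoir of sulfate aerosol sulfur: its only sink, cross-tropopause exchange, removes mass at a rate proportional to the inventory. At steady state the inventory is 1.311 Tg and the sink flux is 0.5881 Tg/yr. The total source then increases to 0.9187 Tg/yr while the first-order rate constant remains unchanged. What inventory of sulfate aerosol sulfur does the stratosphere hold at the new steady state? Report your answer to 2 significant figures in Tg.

Rate constant k = F/M = 0.5881 / 1.311 = 0.4486 yr⁻¹.
At the new steady state, source = k·M_new ⇒ M_new = 0.9187 / 0.4486 = 2.048 Tg.
(Equivalently M_new = M × F_new/F_old = 1.311 × 0.9187/0.5881.)

2.0 Tg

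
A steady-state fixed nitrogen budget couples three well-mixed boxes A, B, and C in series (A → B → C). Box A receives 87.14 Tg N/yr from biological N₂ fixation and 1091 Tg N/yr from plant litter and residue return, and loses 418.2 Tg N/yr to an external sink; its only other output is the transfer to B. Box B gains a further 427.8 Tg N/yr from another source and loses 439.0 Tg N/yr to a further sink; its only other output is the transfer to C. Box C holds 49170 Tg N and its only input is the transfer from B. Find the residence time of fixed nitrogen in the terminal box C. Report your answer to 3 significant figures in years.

65.7 yr

Box A: F(A→B) = (87.14 + 1091) − 418.2 = 759.94 Tg N/yr.
Box B: F(B→C) = (759.94 + 427.8) − 439.0 = 748.74 Tg N/yr.
Box C throughput = its input = 748.74 Tg N/yr; τ = 49170 / 748.74 = 65.67 yr.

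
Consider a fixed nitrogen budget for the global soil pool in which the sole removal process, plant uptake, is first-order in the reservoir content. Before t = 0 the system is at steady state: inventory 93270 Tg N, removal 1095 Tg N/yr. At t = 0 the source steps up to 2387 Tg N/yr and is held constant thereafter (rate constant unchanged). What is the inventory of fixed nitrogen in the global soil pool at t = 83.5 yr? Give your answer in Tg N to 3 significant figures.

162000 Tg N

Residence time τ = M₀/F₀ = 85.18 yr. The eventual steady state is M_∞ = M₀·(F₁/F₀) = 93270 × 2387/1095 = 203320 Tg N.
The anomaly ΔM(t) = M(t) − M_∞ decays as ΔM₀·e^(−t/τ) with ΔM₀ = 93270 − 203320 = −110100 Tg N.
At t = 83.5 yr, e^(−t/τ) = e^(−0.9803) = 0.3752, so ΔM = −41290 Tg N and M = 203320 − 41290 = 162030 Tg N.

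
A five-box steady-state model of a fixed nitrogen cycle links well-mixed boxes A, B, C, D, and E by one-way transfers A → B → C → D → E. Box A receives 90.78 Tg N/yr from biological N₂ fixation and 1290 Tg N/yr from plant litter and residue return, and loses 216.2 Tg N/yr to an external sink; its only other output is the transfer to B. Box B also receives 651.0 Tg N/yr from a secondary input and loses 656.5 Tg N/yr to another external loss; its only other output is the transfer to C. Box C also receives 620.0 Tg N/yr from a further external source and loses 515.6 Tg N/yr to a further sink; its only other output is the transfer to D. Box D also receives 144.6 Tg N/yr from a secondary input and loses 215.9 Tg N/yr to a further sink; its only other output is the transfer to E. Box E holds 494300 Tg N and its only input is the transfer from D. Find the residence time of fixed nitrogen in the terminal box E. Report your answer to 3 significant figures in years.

Box A: F(A→B) = (90.78 + 1290) − 216.2 = 1164.6 Tg N/yr.
Box B: F(B→C) = (1164.6 + 651.0) − 656.5 = 1159.1 Tg N/yr.
Box C: F(C→D) = (1159.1 + 620.0) − 515.6 = 1263.5 Tg N/yr.
Box D: F(D→E) = (1263.5 + 144.6) − 215.9 = 1192.2 Tg N/yr.
Box E throughput = its input = 1192.2 Tg N/yr; τ = 494300 / 1192.2 = 414.6 yr.

415 yr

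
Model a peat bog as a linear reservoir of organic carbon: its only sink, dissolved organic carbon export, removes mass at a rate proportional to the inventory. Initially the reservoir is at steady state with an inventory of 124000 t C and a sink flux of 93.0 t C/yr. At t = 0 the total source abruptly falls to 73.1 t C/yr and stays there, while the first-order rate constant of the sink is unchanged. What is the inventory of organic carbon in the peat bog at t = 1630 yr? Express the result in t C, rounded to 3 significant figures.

105000 t C

Residence time τ = M₀/F₀ = 1333 yr. The eventual steady state is M_∞ = M₀·(F₁/F₀) = 124000 × 73.1/93.0 = 97467 t C.
The anomaly ΔM(t) = M(t) − M_∞ decays as ΔM₀·e^(−t/τ) with ΔM₀ = 124000 − 97467 = 26530 t C.
At t = 1630 yr, e^(−t/τ) = e^(−1.223) = 0.2945, so ΔM = 7814 t C and M = 97467 + 7814 = 105280 t C.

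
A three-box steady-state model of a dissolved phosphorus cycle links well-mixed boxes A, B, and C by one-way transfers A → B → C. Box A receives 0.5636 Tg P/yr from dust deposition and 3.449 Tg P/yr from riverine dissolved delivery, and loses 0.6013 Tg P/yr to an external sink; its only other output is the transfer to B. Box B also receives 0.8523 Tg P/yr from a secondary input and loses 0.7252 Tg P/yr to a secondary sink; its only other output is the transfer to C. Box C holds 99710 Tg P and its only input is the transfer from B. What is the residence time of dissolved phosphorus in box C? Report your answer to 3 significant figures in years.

Box A: F(A→B) = (0.5636 + 3.449) − 0.6013 = 3.4113 Tg P/yr.
Box B: F(B→C) = (3.4113 + 0.8523) − 0.7252 = 3.5384 Tg P/yr.
Box C throughput = its input = 3.5384 Tg P/yr; τ = 99710 / 3.5384 = 28180 yr.

28200 yr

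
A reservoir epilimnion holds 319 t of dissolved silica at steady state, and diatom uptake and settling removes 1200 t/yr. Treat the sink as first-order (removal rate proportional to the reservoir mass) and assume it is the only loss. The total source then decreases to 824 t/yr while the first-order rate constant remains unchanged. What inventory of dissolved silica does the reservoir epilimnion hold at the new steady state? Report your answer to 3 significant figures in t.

Rate constant k = F/M = 1200 / 319 = 3.762 yr⁻¹.
At the new steady state, source = k·M_new ⇒ M_new = 824 / 3.762 = 219.0 t.
(Equivalently M_new = M × F_new/F_old = 319 × 824/1200.)

219 t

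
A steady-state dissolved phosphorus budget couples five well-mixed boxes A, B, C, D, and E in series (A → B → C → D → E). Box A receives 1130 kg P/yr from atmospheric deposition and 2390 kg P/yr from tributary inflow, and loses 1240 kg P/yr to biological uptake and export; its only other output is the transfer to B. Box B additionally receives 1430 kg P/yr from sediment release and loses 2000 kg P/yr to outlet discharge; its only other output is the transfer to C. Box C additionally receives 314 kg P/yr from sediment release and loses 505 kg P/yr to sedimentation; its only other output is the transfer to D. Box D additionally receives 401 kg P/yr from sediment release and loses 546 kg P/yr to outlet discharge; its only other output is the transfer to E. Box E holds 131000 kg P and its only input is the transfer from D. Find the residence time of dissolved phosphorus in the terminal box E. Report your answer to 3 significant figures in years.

95.3 yr

Box A: F(A→B) = (1130 + 2390) − 1240 = 2280.0 kg P/yr.
Box B: F(B→C) = (2280.0 + 1430) − 2000 = 1710.0 kg P/yr.
Box C: F(C→D) = (1710.0 + 314) − 505 = 1519.0 kg P/yr.
Box D: F(D→E) = (1519.0 + 401) − 546 = 1374.0 kg P/yr.
Box E throughput = its input = 1374.0 kg P/yr; τ = 131000 / 1374.0 = 95.34 yr.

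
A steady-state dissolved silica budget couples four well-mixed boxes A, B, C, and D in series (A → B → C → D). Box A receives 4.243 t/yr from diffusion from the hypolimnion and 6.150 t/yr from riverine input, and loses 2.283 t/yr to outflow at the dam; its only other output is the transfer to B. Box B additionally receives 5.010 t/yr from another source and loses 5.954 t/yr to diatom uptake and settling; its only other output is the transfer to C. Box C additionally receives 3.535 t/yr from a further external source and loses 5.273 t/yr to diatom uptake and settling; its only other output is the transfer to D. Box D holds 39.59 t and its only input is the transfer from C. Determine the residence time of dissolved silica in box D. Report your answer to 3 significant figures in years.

Box A: F(A→B) = (4.243 + 6.150) − 2.283 = 8.1100 t/yr.
Box B: F(B→C) = (8.1100 + 5.010) − 5.954 = 7.1660 t/yr.
Box C: F(C→D) = (7.1660 + 3.535) − 5.273 = 5.4280 t/yr.
Box D throughput = its input = 5.4280 t/yr; τ = 39.59 / 5.4280 = 7.294 yr.

7.29 yr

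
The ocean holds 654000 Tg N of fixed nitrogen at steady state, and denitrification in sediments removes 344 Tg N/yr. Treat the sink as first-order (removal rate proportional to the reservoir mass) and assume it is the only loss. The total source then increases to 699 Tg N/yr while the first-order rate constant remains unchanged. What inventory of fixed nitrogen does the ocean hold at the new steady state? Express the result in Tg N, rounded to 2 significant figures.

1.3×10^6 Tg N

Rate constant k = F/M = 344 / 654000 = 0.0005260 yr⁻¹.
At the new steady state, source = k·M_new ⇒ M_new = 699 / 0.0005260 = 1.329×10^6 Tg N.
(Equivalently M_new = M × F_new/F_old = 654000 × 699/344.)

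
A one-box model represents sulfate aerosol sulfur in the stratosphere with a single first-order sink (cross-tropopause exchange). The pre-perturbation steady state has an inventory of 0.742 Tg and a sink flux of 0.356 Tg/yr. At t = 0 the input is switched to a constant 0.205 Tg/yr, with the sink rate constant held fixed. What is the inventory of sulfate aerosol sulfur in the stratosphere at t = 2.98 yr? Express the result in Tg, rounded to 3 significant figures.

The sink rate constant is k = F₀/M₀ = 0.356/0.742 = 0.4798 yr⁻¹.
Solving dM/dt = F₁ − kM with M(0) = M₀ gives M(t) = F₁/k + (M₀ − F₁/k)·e^(−kt).
F₁/k = 0.205/0.4798 = 0.42728 Tg; kt = 0.4798 × 2.98 = 1.430, e^(−kt) = 0.2394.
M(2.98) = 0.42728 + (0.742 − 0.42728) × 0.2394 = 0.42728 + 0.07533 = 0.50261 Tg.

0.503 Tg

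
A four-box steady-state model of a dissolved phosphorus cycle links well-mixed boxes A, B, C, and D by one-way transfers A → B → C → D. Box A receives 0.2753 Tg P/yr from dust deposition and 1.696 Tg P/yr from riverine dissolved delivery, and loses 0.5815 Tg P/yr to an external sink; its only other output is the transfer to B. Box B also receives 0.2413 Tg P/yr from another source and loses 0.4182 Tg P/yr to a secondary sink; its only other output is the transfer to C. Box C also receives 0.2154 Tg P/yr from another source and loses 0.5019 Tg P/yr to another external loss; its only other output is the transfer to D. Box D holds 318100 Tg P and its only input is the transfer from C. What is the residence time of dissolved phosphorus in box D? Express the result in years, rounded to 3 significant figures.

Box A: F(A→B) = (0.2753 + 1.696) − 0.5815 = 1.3898 Tg P/yr.
Box B: F(B→C) = (1.3898 + 0.2413) − 0.4182 = 1.2129 Tg P/yr.
Box C: F(C→D) = (1.2129 + 0.2154) − 0.5019 = 0.92640 Tg P/yr.
Box D throughput = its input = 0.92640 Tg P/yr; τ = 318100 / 0.92640 = 343400 yr.

343000 yr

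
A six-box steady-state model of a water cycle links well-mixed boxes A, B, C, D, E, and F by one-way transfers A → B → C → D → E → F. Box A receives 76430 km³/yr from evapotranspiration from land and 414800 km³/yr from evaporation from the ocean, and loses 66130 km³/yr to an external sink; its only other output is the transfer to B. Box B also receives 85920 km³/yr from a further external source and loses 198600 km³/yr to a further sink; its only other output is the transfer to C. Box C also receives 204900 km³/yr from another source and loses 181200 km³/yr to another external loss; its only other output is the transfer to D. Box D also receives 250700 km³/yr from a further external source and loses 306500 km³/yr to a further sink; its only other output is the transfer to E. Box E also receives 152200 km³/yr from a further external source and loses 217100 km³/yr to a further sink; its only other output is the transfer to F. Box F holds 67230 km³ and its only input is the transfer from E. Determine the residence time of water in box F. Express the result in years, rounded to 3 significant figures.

0.312 yr

Box A: F(A→B) = (76430 + 414800) − 66130 = 425100 km³/yr.
Box B: F(B→C) = (425100 + 85920) − 198600 = 312420 km³/yr.
Box C: F(C→D) = (312420 + 204900) − 181200 = 336120 km³/yr.
Box D: F(D→E) = (336120 + 250700) − 306500 = 280320 km³/yr.
Box E: F(E→F) = (280320 + 152200) − 217100 = 215420 km³/yr.
Box F throughput = its input = 215420 km³/yr; τ = 67230 / 215420 = 0.3121 yr.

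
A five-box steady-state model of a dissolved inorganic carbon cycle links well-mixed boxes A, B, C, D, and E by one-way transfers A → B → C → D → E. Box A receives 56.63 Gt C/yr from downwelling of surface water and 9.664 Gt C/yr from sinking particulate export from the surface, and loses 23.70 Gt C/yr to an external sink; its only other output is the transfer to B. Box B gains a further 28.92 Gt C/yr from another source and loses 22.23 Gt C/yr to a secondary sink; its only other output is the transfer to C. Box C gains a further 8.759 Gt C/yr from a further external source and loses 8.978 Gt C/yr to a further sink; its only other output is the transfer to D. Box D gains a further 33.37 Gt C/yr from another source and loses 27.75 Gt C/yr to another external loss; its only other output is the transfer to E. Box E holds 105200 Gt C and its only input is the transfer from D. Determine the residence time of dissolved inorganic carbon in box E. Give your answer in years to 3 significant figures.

1920 yr

Box A: F(A→B) = (56.63 + 9.664) − 23.70 = 42.594 Gt C/yr.
Box B: F(B→C) = (42.594 + 28.92) − 22.23 = 49.284 Gt C/yr.
Box C: F(C→D) = (49.284 + 8.759) − 8.978 = 49.065 Gt C/yr.
Box D: F(D→E) = (49.065 + 33.37) − 27.75 = 54.685 Gt C/yr.
Box E throughput = its input = 54.685 Gt C/yr; τ = 105200 / 54.685 = 1924 yr.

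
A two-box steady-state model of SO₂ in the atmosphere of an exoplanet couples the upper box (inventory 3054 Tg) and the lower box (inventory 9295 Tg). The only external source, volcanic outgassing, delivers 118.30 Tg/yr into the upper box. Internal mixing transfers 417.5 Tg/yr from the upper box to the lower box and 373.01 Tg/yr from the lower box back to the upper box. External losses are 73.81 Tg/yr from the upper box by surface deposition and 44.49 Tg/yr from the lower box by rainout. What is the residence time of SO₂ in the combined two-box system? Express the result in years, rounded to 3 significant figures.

104 yr

For the system as a whole, the A↔B exchange is internal and contributes nothing to the throughput; only the external sinks remove mass.
M_total = 3054 + 9295 = 12349 Tg.
ΣF_external_out = 73.81 + 44.49 = 118.30 Tg/yr.
τ = M_total / ΣF_ext = 12349 / 118.30 = 104.4 yr.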